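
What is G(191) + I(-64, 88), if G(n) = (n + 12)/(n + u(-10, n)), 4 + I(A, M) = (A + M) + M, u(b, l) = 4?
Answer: 21263/195 ≈ 109.04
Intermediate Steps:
I(A, M) = -4 + A + 2*M (I(A, M) = -4 + ((A + M) + M) = -4 + (A + 2*M) = -4 + A + 2*M)
G(n) = (12 + n)/(4 + n) (G(n) = (n + 12)/(n + 4) = (12 + n)/(4 + n))
G(191) + I(-64, 88) = (12 + 191)/(4 + 191) + (-4 - 64 + 2*88) = 203/195 + (-4 - 64 + 176) = (1/195)*203 + 108 = 203/195 + 108 = 21263/195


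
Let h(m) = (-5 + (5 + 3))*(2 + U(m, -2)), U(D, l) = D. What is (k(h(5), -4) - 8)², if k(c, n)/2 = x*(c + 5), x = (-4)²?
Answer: 678976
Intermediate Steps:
x = 16
h(m) = 6 + 3*m (h(m) = (-5 + (5 + 3))*(2 + m) = (-5 + 8)*(2 + m) = 3*(2 + m) = 6 + 3*m)
k(c, n) = 160 + 32*c (k(c, n) = 2*(16*(c + 5)) = 2*(16*(5 + c)) = 2*(80 + 16*c) = 160 + 32*c)
(k(h(5), -4) - 8)² = ((160 + 32*(6 + 3*5)) - 8)² = ((160 + 32*(6 + 15)) - 8)² = ((160 + 32*21) - 8)² = ((160 + 672) - 8)² = (832 - 8)² = 824² = 678976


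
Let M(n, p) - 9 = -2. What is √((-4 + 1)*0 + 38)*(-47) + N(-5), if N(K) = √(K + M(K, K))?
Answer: √2 - 47*√38 ≈ -288.31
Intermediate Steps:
M(n, p) = 7 (M(n, p) = 9 - 2 = 7)
N(K) = √(7 + K) (N(K) = √(K + 7) = √(7 + K))
√((-4 + 1)*0 + 38)*(-47) + N(-5) = √((-4 + 1)*0 + 38)*(-47) + √(7 - 5) = √(-3*0 + 38)*(-47) + √2 = √(0 + 38)*(-47) + √2 = √38*(-47) + √2 = -47*√38 + √2 = √2 - 47*√38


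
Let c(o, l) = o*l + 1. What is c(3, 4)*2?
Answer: 26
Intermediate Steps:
c(o, l) = 1 + l*o (c(o, l) = l*o + 1 = 1 + l*o)
c(3, 4)*2 = (1 + 4*3)*2 = (1 + 12)*2 = 13*2 = 26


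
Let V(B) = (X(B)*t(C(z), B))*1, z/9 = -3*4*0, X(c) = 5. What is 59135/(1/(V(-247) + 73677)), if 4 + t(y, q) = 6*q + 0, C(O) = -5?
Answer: 3917516345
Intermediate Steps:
z = 0 (z = 9*(-3*4*0) = 9*(-12*0) = 9*0 = 0)
t(y, q) = -4 + 6*q (t(y, q) = -4 + (6*q + 0) = -4 + 6*q)
V(B) = -20 + 30*B (V(B) = (5*(-4 + 6*B))*1 = (-20 + 30*B)*1 = -20 + 30*B)
59135/(1/(V(-247) + 73677)) = 59135/(1/((-20 + 30*(-247)) + 73677)) = 59135/(1/((-20 - 7410) + 73677)) = 59135/(1/(-7430 + 73677)) = 59135/(1/66247) = 59135*66247 = 3917516345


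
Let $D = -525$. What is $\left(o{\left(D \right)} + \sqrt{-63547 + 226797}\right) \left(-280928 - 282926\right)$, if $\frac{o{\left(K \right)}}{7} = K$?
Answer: $2072163450 - 2819270 \sqrt{6530} \approx 1.8443 \cdot 10^{9}$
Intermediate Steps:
$o{\left(K \right)} = 7 K$
$\left(o{\left(D \right)} + \sqrt{-63547 + 226797}\right) \left(-280928 - 282926\right) = \left(7 \left(-525\right) + \sqrt{-63547 + 226797}\right) \left(-280928 - 282926\right) = \left(-3675 + \sqrt{163250}\right) \left(-563854\right) = \left(-3675 + 5 \sqrt{6530}\right) \left(-563854\right) = 2072163450 - 2819270 \sqrt{6530}$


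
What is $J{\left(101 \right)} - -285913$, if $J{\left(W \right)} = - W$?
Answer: $285812$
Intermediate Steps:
$J{\left(101 \right)} - -285913 = \left(-1\right) 101 - -285913 = -101 + 285913 = 285812$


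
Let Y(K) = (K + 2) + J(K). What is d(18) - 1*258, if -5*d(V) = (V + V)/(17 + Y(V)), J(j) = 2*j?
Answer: -94206/365 ≈ -258.10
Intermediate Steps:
Y(K) = 2 + 3*K (Y(K) = (K + 2) + 2*K = (2 + K) + 2*K = 2 + 3*K)
d(V) = -2*V/(5*(19 + 3*V)) (d(V) = -(V + V)/(5*(17 + (2 + 3*V))) = -2*V/(5*(19 + 3*V)))
d(18) - 1*258 = -2*18/(95 + 15*18) - 1*258 = -2*18/(95 + 270) - 258 = -2*18/365 - 258 = -2*18*1/365 - 258 = -36/365 - 258 = -94206/365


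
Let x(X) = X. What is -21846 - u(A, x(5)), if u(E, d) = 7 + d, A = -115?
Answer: -21858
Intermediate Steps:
-21846 - u(A, x(5)) = -21846 - (7 + 5) = -21846 - 1*12 = -21846 - 12 = -21858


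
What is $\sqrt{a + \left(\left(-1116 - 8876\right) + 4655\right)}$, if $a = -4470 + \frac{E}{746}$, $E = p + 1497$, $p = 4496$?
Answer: $\frac{i \sqrt{5453281634}}{746} \approx 98.99 i$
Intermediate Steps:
$E = 5993$ ($E = 4496 + 1497 = 5993$)
$a = - \frac{3328627}{746}$ ($a = -4470 + \frac{5993}{746} = - \frac{3328627}{746} \approx -4462.0$)
$\sqrt{a + \left(\left(-1116 - 8876\right) + 4655\right)} = \sqrt{- \frac{3328627}{746} + \left(\left(-1116 - 8876\right) + 4655\right)} = \sqrt{- \frac{3328627}{746} + \left(-9992 + 4655\right)} = \sqrt{- \frac{3328627}{746} - 5337} = \sqrt{- \frac{7310029}{746}} = \frac{i \sqrt{5453281634}}{746}$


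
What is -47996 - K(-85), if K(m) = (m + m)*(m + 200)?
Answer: -28446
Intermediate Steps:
K(m) = 2*m*(200 + m) (K(m) = (2*m)*(200 + m) = 2*m*(200 + m))
-47996 - K(-85) = -47996 - 2*(-85)*(200 - 85) = -47996 - 2*(-85)*115 = -47996 - 1*(-19550) = -47996 + 19550 = -28446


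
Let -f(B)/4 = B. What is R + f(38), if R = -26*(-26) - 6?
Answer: 518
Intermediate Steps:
f(B) = -4*B
R = 670 (R = 676 - 6 = 670)
R + f(38) = 670 - 4*38 = 670 - 152 = 518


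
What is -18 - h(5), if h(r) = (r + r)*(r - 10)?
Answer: 32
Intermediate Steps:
h(r) = 2*r*(-10 + r) (h(r) = (2*r)*(-10 + r) = 2*r*(-10 + r))
-18 - h(5) = -18 - 2*5*(-10 + 5) = -18 - 2*5*(-5) = -18 - 1*(-50) = -18 + 50 = 32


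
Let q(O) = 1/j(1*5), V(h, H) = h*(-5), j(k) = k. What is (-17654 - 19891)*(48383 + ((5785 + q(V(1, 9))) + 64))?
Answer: -2036147949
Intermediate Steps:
V(h, H) = -5*h
q(O) = ⅕ (q(O) = 1/(1*5) = 1/5 = ⅕)
(-17654 - 19891)*(48383 + ((5785 + q(V(1, 9))) + 64)) = (-17654 - 19891)*(48383 + ((5785 + ⅕) + 64)) = -37545*(48383 + (28926/5 + 64)) = -37545*(48383 + 29246/5) = -37545*271161/5 = -2036147949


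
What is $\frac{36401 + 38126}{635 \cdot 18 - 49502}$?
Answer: $- \frac{74527}{38072} \approx -1.9575$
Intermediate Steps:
$\frac{36401 + 38126}{635 \cdot 18 - 49502} = \frac{74527}{11430 - 49502} = \frac{74527}{-38072} = 74527 \left(- \frac{1}{38072}\right) = - \frac{74527}{38072}$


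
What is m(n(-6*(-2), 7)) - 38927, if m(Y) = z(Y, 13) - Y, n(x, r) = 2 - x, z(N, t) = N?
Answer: -38927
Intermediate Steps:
m(Y) = 0 (m(Y) = Y - Y = 0)
m(n(-6*(-2), 7)) - 38927 = 0 - 38927 = -38927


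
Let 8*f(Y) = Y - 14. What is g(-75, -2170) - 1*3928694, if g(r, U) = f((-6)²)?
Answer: -15714765/4 ≈ -3.9287e+6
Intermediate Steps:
f(Y) = -7/4 + Y/8 (f(Y) = (Y - 14)/8 = (-14 + Y)/8 = -7/4 + Y/8)
g(r, U) = 11/4 (g(r, U) = -7/4 + (⅛)*(-6)² = -7/4 + (⅛)*36 = -7/4 + 9/2 = 11/4)
g(-75, -2170) - 1*3928694 = 11/4 - 1*3928694 = 11/4 - 3928694 = -15714765/4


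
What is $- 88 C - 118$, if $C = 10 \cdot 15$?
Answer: $-13318$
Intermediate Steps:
$C = 150$
$- 88 C - 118 = \left(-88\right) 150 - 118 = -13200 - 118 = -13318$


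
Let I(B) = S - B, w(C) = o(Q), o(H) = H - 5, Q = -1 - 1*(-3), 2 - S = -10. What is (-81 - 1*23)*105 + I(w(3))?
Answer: -10905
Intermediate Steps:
S = 12 (S = 2 - 1*(-10) = 2 + 10 = 12)
Q = 2 (Q = -1 + 3 = 2)
o(H) = -5 + H
w(C) = -3 (w(C) = -5 + 2 = -3)
I(B) = 12 - B
(-81 - 1*23)*105 + I(w(3)) = (-81 - 1*23)*105 + (12 - 1*(-3)) = (-81 - 23)*105 + (12 + 3) = -104*105 + 15 = -10920 + 15 = -10905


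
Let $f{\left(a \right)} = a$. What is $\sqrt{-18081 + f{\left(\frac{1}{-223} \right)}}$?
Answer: $\frac{2008 i \sqrt{223}}{223} \approx 134.47 i$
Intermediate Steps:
$\sqrt{-18081 + f{\left(\frac{1}{-223} \right)}} = \sqrt{-18081 + \frac{1}{-223}} = \sqrt{-18081 - \frac{1}{223}} = \sqrt{- \frac{4032064}{223}} = \frac{2008 i \sqrt{223}}{223}$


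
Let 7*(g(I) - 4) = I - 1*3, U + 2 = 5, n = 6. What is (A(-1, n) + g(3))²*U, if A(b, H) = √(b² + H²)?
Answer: 159 + 24*√37 ≈ 304.99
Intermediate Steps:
U = 3 (U = -2 + 5 = 3)
A(b, H) = √(H² + b²)
g(I) = 25/7 + I/7 (g(I) = 4 + (I - 1*3)/7 = 4 + (I - 3)/7 = 4 + (-3 + I)/7 = 4 + (-3/7 + I/7) = 25/7 + I/7)
(A(-1, n) + g(3))²*U = (√(6² + (-1)²) + (25/7 + (⅐)*3))²*3 = (√(36 + 1) + (25/7 + 3/7))²*3 = (√37 + 4)²*3 = (4 + √37)²*3 = 3*(4 + √37)²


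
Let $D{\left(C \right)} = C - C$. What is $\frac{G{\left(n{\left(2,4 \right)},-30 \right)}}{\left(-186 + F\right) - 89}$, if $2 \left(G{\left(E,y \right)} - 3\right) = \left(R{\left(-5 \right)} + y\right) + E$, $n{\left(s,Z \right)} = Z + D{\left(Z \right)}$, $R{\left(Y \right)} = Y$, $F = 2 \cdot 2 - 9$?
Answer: $\frac{5}{112} \approx 0.044643$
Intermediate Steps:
$D{\left(C \right)} = 0$
$F = -5$ ($F = 4 - 9 = -5$)
$n{\left(s,Z \right)} = Z$ ($n{\left(s,Z \right)} = Z + 0 = Z$)
$G{\left(E,y \right)} = \frac{1}{2} + \frac{E}{2} + \frac{y}{2}$ ($G{\left(E,y \right)} = 3 + \frac{\left(-5 + y\right) + E}{2} = 3 + \frac{-5 + E + y}{2} = 3 + \left(- \frac{5}{2} + \frac{E}{2} + \frac{y}{2}\right) = \frac{1}{2} + \frac{E}{2} + \frac{y}{2}$)
$\frac{G{\left(n{\left(2,4 \right)},-30 \right)}}{\left(-186 + F\right) - 89} = \frac{\frac{1}{2} + \frac{1}{2} \cdot 4 + \frac{1}{2} \left(-30\right)}{\left(-186 - 5\right) - 89} = \frac{\frac{1}{2} + 2 - 15}{-191 - 89} = - \frac{25}{2 \left(-280\right)} = \left(- \frac{25}{2}\right) \left(- \frac{1}{280}\right) = \frac{5}{112}$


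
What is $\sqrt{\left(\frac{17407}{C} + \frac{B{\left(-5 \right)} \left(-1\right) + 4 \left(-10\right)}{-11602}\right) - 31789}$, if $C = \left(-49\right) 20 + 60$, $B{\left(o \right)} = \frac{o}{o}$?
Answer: $\frac{i \sqrt{226493960193094210}}{2668460} \approx 178.35 i$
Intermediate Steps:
$B{\left(o \right)} = 1$
$C = -920$ ($C = -980 + 60 = -920$)
$\sqrt{\left(\frac{17407}{C} + \frac{B{\left(-5 \right)} \left(-1\right) + 4 \left(-10\right)}{-11602}\right) - 31789} = \sqrt{\left(\frac{17407}{-920} + \frac{1 \left(-1\right) + 4 \left(-10\right)}{-11602}\right) - 31789} = \sqrt{\left(17407 \left(- \frac{1}{920}\right) + \left(-1 - 40\right) \left(- \frac{1}{11602}\right)\right) - 31789} = \sqrt{\left(- \frac{17407}{920} - - \frac{41}{11602}\right) - 31789} = \sqrt{\left(- \frac{17407}{920} + \frac{41}{11602}\right) - 31789} = \sqrt{- \frac{100959147}{5336920} - 31789} = \sqrt{- \frac{169756309027}{5336920}} = \frac{i \sqrt{226493960193094210}}{2668460}$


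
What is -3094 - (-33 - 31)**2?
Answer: -7190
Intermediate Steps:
-3094 - (-33 - 31)**2 = -3094 - 1*(-64)**2 = -3094 - 1*4096 = -3094 - 4096 = -7190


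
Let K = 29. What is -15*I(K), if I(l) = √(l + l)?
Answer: -15*√58 ≈ -114.24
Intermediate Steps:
I(l) = √2*√l (I(l) = √(2*l) = √2*√l)
-15*I(K) = -15*√2*√29 = -15*√58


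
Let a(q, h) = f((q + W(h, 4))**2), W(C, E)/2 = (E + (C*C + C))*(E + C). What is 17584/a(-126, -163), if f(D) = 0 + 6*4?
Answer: 2198/3 ≈ 732.67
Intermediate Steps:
W(C, E) = 2*(C + E)*(C + E + C**2) (W(C, E) = 2*((E + (C*C + C))*(E + C)) = 2*((E + (C**2 + C))*(C + E)) = 2*((E + (C + C**2))*(C + E)) = 2*((C + E + C**2)*(C + E)) = 2*((C + E)*(C + E + C**2)) = 2*(C + E)*(C + E + C**2))
f(D) = 24 (f(D) = 0 + 24 = 24)
a(q, h) = 24
17584/a(-126, -163) = 17584/24 = 17584*(1/24) = 2198/3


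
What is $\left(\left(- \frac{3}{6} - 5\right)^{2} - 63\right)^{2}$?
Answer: $\frac{17161}{16} \approx 1072.6$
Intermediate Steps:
$\left(\left(- \frac{3}{6} - 5\right)^{2} - 63\right)^{2} = \left(\left(\left(-3\right) \frac{1}{6} - 5\right)^{2} - 63\right)^{2} = \left(\left(- \frac{1}{2} - 5\right)^{2} - 63\right)^{2} = \left(\left(- \frac{11}{2}\right)^{2} - 63\right)^{2} = \left(\frac{121}{4} - 63\right)^{2} = \left(- \frac{131}{4}\right)^{2} = \frac{17161}{16}$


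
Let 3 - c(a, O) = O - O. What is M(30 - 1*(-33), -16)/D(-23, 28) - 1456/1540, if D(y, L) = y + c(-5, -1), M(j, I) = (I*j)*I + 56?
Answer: -44558/55 ≈ -810.15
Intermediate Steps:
M(j, I) = 56 + j*I² (M(j, I) = j*I² + 56 = 56 + j*I²)
c(a, O) = 3 (c(a, O) = 3 - (O - O) = 3 - 1*0 = 3 + 0 = 3)
D(y, L) = 3 + y (D(y, L) = y + 3 = 3 + y)
M(30 - 1*(-33), -16)/D(-23, 28) - 1456/1540 = (56 + (30 - 1*(-33))*(-16)²)/(3 - 23) - 1456/1540 = (56 + (30 + 33)*256)/(-20) - 1456*1/1540 = (56 + 63*256)*(-1/20) - 52/55 = (56 + 16128)*(-1/20) - 52/55 = 16184*(-1/20) - 52/55 = -4046/5 - 52/55 = -44558/55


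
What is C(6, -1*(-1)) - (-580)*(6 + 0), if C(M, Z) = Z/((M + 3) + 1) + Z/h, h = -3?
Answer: 104393/30 ≈ 3479.8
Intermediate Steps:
C(M, Z) = -Z/3 + Z/(4 + M) (C(M, Z) = Z/((M + 3) + 1) + Z/(-3) = Z/((3 + M) + 1) + Z*(-1/3) = Z/(4 + M) - Z/3 = -Z/3 + Z/(4 + M))
C(6, -1*(-1)) - (-580)*(6 + 0) = -(-1*(-1))*(1 + 6)/(12 + 3*6) - (-580)*(6 + 0) = -1*1*7/(12 + 18) - (-580)*6 = -1*1*7/30 - 116*(-30) = -1*1*1/30*7 + 3480 = -7/30 + 3480 = 104393/30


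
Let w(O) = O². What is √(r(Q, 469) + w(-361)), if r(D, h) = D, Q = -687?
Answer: √129634 ≈ 360.05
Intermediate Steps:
√(r(Q, 469) + w(-361)) = √(-687 + (-361)²) = √(-687 + 130321) = √129634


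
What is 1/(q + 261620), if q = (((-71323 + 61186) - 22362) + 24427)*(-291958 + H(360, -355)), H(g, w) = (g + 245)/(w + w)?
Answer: 71/167343696672 ≈ 4.2428e-10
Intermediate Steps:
H(g, w) = (245 + g)/(2*w) (H(g, w) = (245 + g)/((2*w)) = (245 + g)*(1/(2*w)) = (245 + g)/(2*w))
q = 167325121652/71 (q = (((-71323 + 61186) - 22362) + 24427)*(-291958 + (½)*(245 + 360)/(-355)) = ((-10137 - 22362) + 24427)*(-291958 + (½)*(-1/355)*605) = (-32499 + 24427)*(-291958 - 121/142) = -8072*(-41458157/142) = 167325121652/71 ≈ 2.3567e+9)
1/(q + 261620) = 1/(167325121652/71 + 261620) = 1/(167343696672/71) = 71/167343696672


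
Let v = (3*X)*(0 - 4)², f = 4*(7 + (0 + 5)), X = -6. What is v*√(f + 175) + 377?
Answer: 377 - 288*√223 ≈ -3923.8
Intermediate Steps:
f = 48 (f = 4*(7 + 5) = 4*12 = 48)
v = -288 (v = (3*(-6))*(0 - 4)² = -18*(-4)² = -18*16 = -288)
v*√(f + 175) + 377 = -288*√(48 + 175) + 377 = -288*√223 + 377 = 377 - 288*√223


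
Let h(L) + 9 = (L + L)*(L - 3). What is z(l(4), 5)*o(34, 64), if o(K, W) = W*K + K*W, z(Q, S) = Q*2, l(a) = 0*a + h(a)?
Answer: -8704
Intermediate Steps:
h(L) = -9 + 2*L*(-3 + L) (h(L) = -9 + (L + L)*(L - 3) = -9 + (2*L)*(-3 + L) = -9 + 2*L*(-3 + L))
l(a) = -9 - 6*a + 2*a² (l(a) = 0*a + (-9 - 6*a + 2*a²) = 0 + (-9 - 6*a + 2*a²) = -9 - 6*a + 2*a²)
z(Q, S) = 2*Q
o(K, W) = 2*K*W (o(K, W) = K*W + K*W = 2*K*W)
z(l(4), 5)*o(34, 64) = (2*(-9 - 6*4 + 2*4²))*(2*34*64) = (2*(-9 - 24 + 2*16))*4352 = (2*(-9 - 24 + 32))*4352 = (2*(-1))*4352 = -2*4352 = -8704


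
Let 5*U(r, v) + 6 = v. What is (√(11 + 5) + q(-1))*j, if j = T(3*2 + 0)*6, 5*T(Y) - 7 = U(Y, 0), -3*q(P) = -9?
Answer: 1218/25 ≈ 48.720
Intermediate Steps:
U(r, v) = -6/5 + v/5
q(P) = 3 (q(P) = -⅓*(-9) = 3)
T(Y) = 29/25 (T(Y) = 7/5 + (-6/5 + (⅕)*0)/5 = 7/5 + (-6/5 + 0)/5 = 7/5 + (⅕)*(-6/5) = 7/5 - 6/25 = 29/25)
j = 174/25 (j = (29/25)*6 = 174/25 ≈ 6.9600)
(√(11 + 5) + q(-1))*j = (√(11 + 5) + 3)*(174/25) = (√16 + 3)*(174/25) = (4 + 3)*(174/25) = 7*(174/25) = 1218/25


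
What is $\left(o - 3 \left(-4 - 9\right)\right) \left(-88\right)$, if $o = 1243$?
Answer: $-112816$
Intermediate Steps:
$\left(o - 3 \left(-4 - 9\right)\right) \left(-88\right) = \left(1243 - 3 \left(-4 - 9\right)\right) \left(-88\right) = \left(1243 - -39\right) \left(-88\right) = \left(1243 + 39\right) \left(-88\right) = 1282 \left(-88\right) = -112816$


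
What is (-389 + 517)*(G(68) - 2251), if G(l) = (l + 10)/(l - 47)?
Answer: -2013568/7 ≈ -2.8765e+5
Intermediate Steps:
G(l) = (10 + l)/(-47 + l)
(-389 + 517)*(G(68) - 2251) = (-389 + 517)*((10 + 68)/(-47 + 68) - 2251) = 128*(78/21 - 2251) = 128*((1/21)*78 - 2251) = 128*(26/7 - 2251) = 128*(-15731/7) = -2013568/7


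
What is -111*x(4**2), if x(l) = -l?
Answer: 1776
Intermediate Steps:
-111*x(4**2) = -(-111)*4**2 = -(-111)*16 = -111*(-16) = 1776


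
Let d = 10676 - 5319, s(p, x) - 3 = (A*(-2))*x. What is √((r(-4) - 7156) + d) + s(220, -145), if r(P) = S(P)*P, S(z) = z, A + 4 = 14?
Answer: 2903 + I*√1783 ≈ 2903.0 + 42.226*I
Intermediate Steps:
A = 10 (A = -4 + 14 = 10)
s(p, x) = 3 - 20*x (s(p, x) = 3 + (10*(-2))*x = 3 - 20*x)
r(P) = P² (r(P) = P*P = P²)
d = 5357
√((r(-4) - 7156) + d) + s(220, -145) = √(((-4)² - 7156) + 5357) + (3 - 20*(-145)) = √((16 - 7156) + 5357) + (3 + 2900) = √(-7140 + 5357) + 2903 = √(-1783) + 2903 = I*√1783 + 2903 = 2903 + I*√1783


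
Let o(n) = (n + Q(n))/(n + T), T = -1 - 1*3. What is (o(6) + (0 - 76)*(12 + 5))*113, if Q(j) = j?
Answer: -145318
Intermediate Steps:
T = -4 (T = -1 - 3 = -4)
o(n) = 2*n/(-4 + n) (o(n) = (n + n)/(n - 4) = (2*n)/(-4 + n) = 2*n/(-4 + n))
(o(6) + (0 - 76)*(12 + 5))*113 = (2*6/(-4 + 6) + (0 - 76)*(12 + 5))*113 = (2*6/2 - 76*17)*113 = (2*6*(1/2) - 1292)*113 = (6 - 1292)*113 = -1286*113 = -145318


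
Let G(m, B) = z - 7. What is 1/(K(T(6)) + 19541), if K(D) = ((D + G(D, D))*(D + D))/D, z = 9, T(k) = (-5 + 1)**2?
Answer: 1/19577 ≈ 5.1080e-5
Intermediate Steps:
T(k) = 16 (T(k) = (-4)**2 = 16)
G(m, B) = 2 (G(m, B) = 9 - 7 = 2)
K(D) = 4 + 2*D (K(D) = ((D + 2)*(D + D))/D = ((2 + D)*(2*D))/D = (2*D*(2 + D))/D = 4 + 2*D)
1/(K(T(6)) + 19541) = 1/((4 + 2*16) + 19541) = 1/((4 + 32) + 19541) = 1/(36 + 19541) = 1/19577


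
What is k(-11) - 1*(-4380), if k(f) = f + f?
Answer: 4358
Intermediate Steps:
k(f) = 2*f
k(-11) - 1*(-4380) = 2*(-11) - 1*(-4380) = -22 + 4380 = 4358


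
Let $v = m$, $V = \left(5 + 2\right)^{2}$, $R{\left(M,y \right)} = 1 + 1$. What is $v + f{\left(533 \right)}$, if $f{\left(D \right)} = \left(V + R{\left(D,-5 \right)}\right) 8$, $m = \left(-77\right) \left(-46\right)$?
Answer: $3950$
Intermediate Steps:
$R{\left(M,y \right)} = 2$
$V = 49$ ($V = 7^{2} = 49$)
$m = 3542$
$f{\left(D \right)} = 408$ ($f{\left(D \right)} = \left(49 + 2\right) 8 = 51 \cdot 8 = 408$)
$v = 3542$
$v + f{\left(533 \right)} = 3542 + 408 = 3950$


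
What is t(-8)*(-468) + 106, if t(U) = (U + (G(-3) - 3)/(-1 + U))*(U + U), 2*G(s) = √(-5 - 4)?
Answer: -57302 - 1248*I ≈ -57302.0 - 1248.0*I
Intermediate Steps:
G(s) = 3*I/2 (G(s) = √(-5 - 4)/2 = √(-9)/2 = (3*I)/2 = 3*I/2)
t(U) = 2*U*(U + (-3 + 3*I/2)/(-1 + U)) (t(U) = (U + (3*I/2 - 3)/(-1 + U))*(U + U) = (U + (-3 + 3*I/2)/(-1 + U))*(2*U) = 2*U*(U + (-3 + 3*I/2)/(-1 + U)))
t(-8)*(-468) + 106 = -8*(-6 - 2*(-8) + 2*(-8)² + 3*I)/(-1 - 8)*(-468) + 106 = -8*(-6 + 16 + 2*64 + 3*I)/(-9)*(-468) + 106 = -8*(-⅑)*(-6 + 16 + 128 + 3*I)*(-468) + 106 = -8*(-⅑)*(138 + 3*I)*(-468) + 106 = (368/3 + 8*I/3)*(-468) + 106 = (-57408 - 1248*I) + 106 = -57302 - 1248*I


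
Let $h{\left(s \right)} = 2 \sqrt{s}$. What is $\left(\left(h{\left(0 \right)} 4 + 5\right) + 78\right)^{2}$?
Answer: $6889$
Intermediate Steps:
$\left(\left(h{\left(0 \right)} 4 + 5\right) + 78\right)^{2} = \left(\left(2 \sqrt{0} \cdot 4 + 5\right) + 78\right)^{2} = \left(\left(2 \cdot 0 \cdot 4 + 5\right) + 78\right)^{2} = \left(\left(0 \cdot 4 + 5\right) + 78\right)^{2} = \left(\left(0 + 5\right) + 78\right)^{2} = \left(5 + 78\right)^{2} = 83^{2} = 6889$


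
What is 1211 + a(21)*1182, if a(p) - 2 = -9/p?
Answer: 21479/7 ≈ 3068.4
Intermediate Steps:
a(p) = 2 - 9/p
1211 + a(21)*1182 = 1211 + (2 - 9/21)*1182 = 1211 + (2 - 9*1/21)*1182 = 1211 + (2 - 3/7)*1182 = 1211 + (11/7)*1182 = 1211 + 13002/7 = 21479/7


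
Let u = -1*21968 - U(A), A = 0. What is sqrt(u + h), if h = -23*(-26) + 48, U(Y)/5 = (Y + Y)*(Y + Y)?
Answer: I*sqrt(21322) ≈ 146.02*I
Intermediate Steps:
U(Y) = 20*Y**2 (U(Y) = 5*((Y + Y)*(Y + Y)) = 5*((2*Y)*(2*Y)) = 5*(4*Y**2) = 20*Y**2)
u = -21968 (u = -1*21968 - 20*0**2 = -21968 - 20*0 = -21968 - 1*0 = -21968 + 0 = -21968)
h = 646 (h = 598 + 48 = 646)
sqrt(u + h) = sqrt(-21968 + 646) = sqrt(-21322) = I*sqrt(21322)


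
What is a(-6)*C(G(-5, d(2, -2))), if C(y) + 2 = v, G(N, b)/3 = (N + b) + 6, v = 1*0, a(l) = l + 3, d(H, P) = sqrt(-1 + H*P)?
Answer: 6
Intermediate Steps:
a(l) = 3 + l
v = 0
G(N, b) = 18 + 3*N + 3*b (G(N, b) = 3*((N + b) + 6) = 3*(6 + N + b) = 18 + 3*N + 3*b)
C(y) = -2 (C(y) = -2 + 0 = -2)
a(-6)*C(G(-5, d(2, -2))) = (3 - 6)*(-2) = -3*(-2) = 6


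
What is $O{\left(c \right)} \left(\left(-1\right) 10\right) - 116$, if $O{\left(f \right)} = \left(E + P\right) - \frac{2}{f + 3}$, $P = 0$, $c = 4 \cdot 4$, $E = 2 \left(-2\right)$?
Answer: $- \frac{1424}{19} \approx -74.947$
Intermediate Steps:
$E = -4$
$c = 16$
$O{\left(f \right)} = -4 - \frac{2}{3 + f}$ ($O{\left(f \right)} = \left(-4 + 0\right) - \frac{2}{f + 3} = -4 - \frac{2}{3 + f}$)
$O{\left(c \right)} \left(\left(-1\right) 10\right) - 116 = \frac{2 \left(-7 - 32\right)}{3 + 16} \left(\left(-1\right) 10\right) - 116 = \frac{2 \left(-7 - 32\right)}{19} \left(-10\right) - 116 = 2 \cdot \frac{1}{19} \left(-39\right) \left(-10\right) - 116 = \left(- \frac{78}{19}\right) \left(-10\right) - 116 = \frac{780}{19} - 116 = - \frac{1424}{19}$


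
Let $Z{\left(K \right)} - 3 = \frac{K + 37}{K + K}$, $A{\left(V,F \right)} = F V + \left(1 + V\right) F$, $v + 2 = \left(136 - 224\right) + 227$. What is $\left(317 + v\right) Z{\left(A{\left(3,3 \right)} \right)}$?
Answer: $\frac{41768}{21} \approx 1989.0$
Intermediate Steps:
$v = 137$ ($v = -2 + \left(\left(136 - 224\right) + 227\right) = -2 + \left(-88 + 227\right) = -2 + 139 = 137$)
$A{\left(V,F \right)} = F V + F \left(1 + V\right)$
$Z{\left(K \right)} = 3 + \frac{37 + K}{2 K}$ ($Z{\left(K \right)} = 3 + \frac{K + 37}{K + K} = 3 + \frac{37 + K}{2 K}$)
$\left(317 + v\right) Z{\left(A{\left(3,3 \right)} \right)} = \left(317 + 137\right) \frac{37 + 7 \cdot 3 \left(1 + 2 \cdot 3\right)}{2 \cdot 3 \left(1 + 2 \cdot 3\right)} = 454 \frac{37 + 7 \cdot 3 \left(1 + 6\right)}{2 \cdot 3 \left(1 + 6\right)} = 454 \frac{37 + 7 \cdot 3 \cdot 7}{2 \cdot 3 \cdot 7} = 454 \frac{37 + 7 \cdot 21}{2 \cdot 21} = 454 \cdot \frac{1}{2} \cdot \frac{1}{21} \left(37 + 147\right) = 454 \cdot \frac{1}{2} \cdot \frac{1}{21} \cdot 184 = 454 \cdot \frac{92}{21} = \frac{41768}{21}$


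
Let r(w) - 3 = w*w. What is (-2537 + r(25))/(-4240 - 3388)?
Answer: 1909/7628 ≈ 0.25026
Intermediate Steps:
r(w) = 3 + w² (r(w) = 3 + w*w = 3 + w²)
(-2537 + r(25))/(-4240 - 3388) = (-2537 + (3 + 25²))/(-4240 - 3388) = (-2537 + (3 + 625))/(-7628) = (-2537 + 628)*(-1/7628) = -1909*(-1/7628) = 1909/7628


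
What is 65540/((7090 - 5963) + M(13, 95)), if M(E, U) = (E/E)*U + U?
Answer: 65540/1317 ≈ 49.765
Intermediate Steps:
M(E, U) = 2*U (M(E, U) = 1*U + U = U + U = 2*U)
65540/((7090 - 5963) + M(13, 95)) = 65540/((7090 - 5963) + 2*95) = 65540/(1127 + 190) = 65540/1317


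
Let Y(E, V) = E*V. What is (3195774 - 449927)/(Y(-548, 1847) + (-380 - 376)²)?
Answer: -2745847/440620 ≈ -6.2318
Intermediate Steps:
(3195774 - 449927)/(Y(-548, 1847) + (-380 - 376)²) = (3195774 - 449927)/(-548*1847 + (-380 - 376)²) = 2745847/(-1012156 + (-756)²) = 2745847/(-1012156 + 571536) = 2745847/(-440620) = 2745847*(-1/440620) = -2745847/440620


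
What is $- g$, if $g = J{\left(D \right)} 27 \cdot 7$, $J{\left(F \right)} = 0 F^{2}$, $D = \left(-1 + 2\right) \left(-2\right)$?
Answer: $0$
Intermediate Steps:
$D = -2$ ($D = 1 \left(-2\right) = -2$)
$J{\left(F \right)} = 0$
$g = 0$ ($g = 0 \cdot 27 \cdot 7 = 0 \cdot 7 = 0$)
$- g = \left(-1\right) 0 = 0$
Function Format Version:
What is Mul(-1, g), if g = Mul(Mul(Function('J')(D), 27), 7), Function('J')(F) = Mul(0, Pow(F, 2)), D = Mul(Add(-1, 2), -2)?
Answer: 0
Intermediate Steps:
D = -2 (D = Mul(1, -2) = -2)
Function('J')(F) = 0
g = 0 (g = Mul(Mul(0, 27), 7) = Mul(0, 7) = 0)
Mul(-1, g) = Mul(-1, 0) = 0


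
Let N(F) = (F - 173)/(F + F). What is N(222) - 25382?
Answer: -11269559/444 ≈ -25382.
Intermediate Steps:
N(F) = (-173 + F)/(2*F) (N(F) = (-173 + F)/((2*F)) = (-173 + F)*(1/(2*F)) = (-173 + F)/(2*F))
N(222) - 25382 = (½)*(-173 + 222)/222 - 25382 = (½)*(1/222)*49 - 25382 = 49/444 - 25382 = -11269559/444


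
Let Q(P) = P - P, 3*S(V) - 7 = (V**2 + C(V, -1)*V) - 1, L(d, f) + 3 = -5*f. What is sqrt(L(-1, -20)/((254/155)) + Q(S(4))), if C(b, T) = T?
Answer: sqrt(3818890)/254 ≈ 7.6937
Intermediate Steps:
L(d, f) = -3 - 5*f
S(V) = 2 - V/3 + V**2/3 (S(V) = 7/3 + ((V**2 - V) - 1)/3 = 7/3 + (-1 + V**2 - V)/3 = 7/3 + (-1/3 - V/3 + V**2/3) = 2 - V/3 + V**2/3)
Q(P) = 0
sqrt(L(-1, -20)/((254/155)) + Q(S(4))) = sqrt((-3 - 5*(-20))/((254/155)) + 0) = sqrt((-3 + 100)/((254*(1/155))) + 0) = sqrt(97/(254/155) + 0) = sqrt(97*(155/254) + 0) = sqrt(15035/254 + 0) = sqrt(15035/254) = sqrt(3818890)/254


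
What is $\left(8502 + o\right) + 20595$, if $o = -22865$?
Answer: $6232$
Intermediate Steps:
$\left(8502 + o\right) + 20595 = \left(8502 - 22865\right) + 20595 = -14363 + 20595 = 6232$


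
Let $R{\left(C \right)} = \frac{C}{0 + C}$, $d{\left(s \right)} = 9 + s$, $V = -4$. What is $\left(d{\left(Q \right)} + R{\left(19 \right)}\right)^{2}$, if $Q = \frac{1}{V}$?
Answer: $\frac{1521}{16} \approx 95.063$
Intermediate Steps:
$Q = - \frac{1}{4}$ ($Q = \frac{1}{-4} = - \frac{1}{4} \approx -0.25$)
$R{\left(C \right)} = 1$ ($R{\left(C \right)} = \frac{C}{C} = 1$)
$\left(d{\left(Q \right)} + R{\left(19 \right)}\right)^{2} = \left(\left(9 - \frac{1}{4}\right) + 1\right)^{2} = \left(\frac{35}{4} + 1\right)^{2} = \left(\frac{39}{4}\right)^{2} = \frac{1521}{16}$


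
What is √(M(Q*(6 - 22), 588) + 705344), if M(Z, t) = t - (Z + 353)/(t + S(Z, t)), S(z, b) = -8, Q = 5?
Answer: √59368841615/290 ≈ 840.20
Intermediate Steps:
M(Z, t) = t - (353 + Z)/(-8 + t) (M(Z, t) = t - (Z + 353)/(t - 8) = t - (353 + Z)/(-8 + t))
√(M(Q*(6 - 22), 588) + 705344) = √((-353 + 588² - 5*(6 - 22) - 8*588)/(-8 + 588) + 705344) = √((-353 + 345744 - 5*(-16) - 4704)/580 + 705344) = √((-353 + 345744 - 1*(-80) - 4704)/580 + 705344) = √((-353 + 345744 + 80 - 4704)/580 + 705344) = √((1/580)*340767 + 705344) = √(340767/580 + 705344) = √(409440287/580) = √59368841615/290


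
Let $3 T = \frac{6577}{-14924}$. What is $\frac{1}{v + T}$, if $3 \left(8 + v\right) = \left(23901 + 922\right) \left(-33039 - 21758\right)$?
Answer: $- \frac{44772}{20300012158997} \approx -2.2055 \cdot 10^{-9}$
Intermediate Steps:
$v = - \frac{1360225955}{3}$ ($v = -8 + \frac{\left(23901 + 922\right) \left(-33039 - 21758\right)}{3} = -8 + \frac{24823 \left(-54797\right)}{3} = -8 + \frac{1}{3} \left(-1360225931\right) = -8 - \frac{1360225931}{3} = - \frac{1360225955}{3} \approx -4.5341 \cdot 10^{8}$)
$T = - \frac{6577}{44772}$ ($T = \frac{6577 \frac{1}{-14924}}{3} = \frac{6577 \left(- \frac{1}{14924}\right)}{3} = \frac{1}{3} \left(- \frac{6577}{14924}\right) = - \frac{6577}{44772} \approx -0.1469$)
$\frac{1}{v + T} = \frac{1}{- \frac{1360225955}{3} - \frac{6577}{44772}} = \frac{1}{- \frac{20300012158997}{44772}} = - \frac{44772}{20300012158997}$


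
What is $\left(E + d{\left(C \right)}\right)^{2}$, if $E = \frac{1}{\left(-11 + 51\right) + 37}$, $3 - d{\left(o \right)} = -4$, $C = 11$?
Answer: $\frac{291600}{5929} \approx 49.182$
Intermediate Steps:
$d{\left(o \right)} = 7$ ($d{\left(o \right)} = 3 - -4 = 3 + 4 = 7$)
$E = \frac{1}{77}$ ($E = \frac{1}{40 + 37} = \frac{1}{77} \approx 0.012987$)
$\left(E + d{\left(C \right)}\right)^{2} = \left(\frac{1}{77} + 7\right)^{2} = \left(\frac{540}{77}\right)^{2} = \frac{291600}{5929}$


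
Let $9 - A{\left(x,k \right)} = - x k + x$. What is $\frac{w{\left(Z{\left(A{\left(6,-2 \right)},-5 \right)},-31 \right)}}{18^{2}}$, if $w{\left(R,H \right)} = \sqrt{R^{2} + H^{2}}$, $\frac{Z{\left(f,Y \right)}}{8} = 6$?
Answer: $\frac{\sqrt{3265}}{324} \approx 0.17636$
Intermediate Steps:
$A{\left(x,k \right)} = 9 - x + k x$ ($A{\left(x,k \right)} = 9 - \left(- x k + x\right) = 9 - \left(- k x + x\right) = 9 - \left(x - k x\right) = 9 + \left(- x + k x\right) = 9 - x + k x$)
$Z{\left(f,Y \right)} = 48$ ($Z{\left(f,Y \right)} = 8 \cdot 6 = 48$)
$w{\left(R,H \right)} = \sqrt{H^{2} + R^{2}}$
$\frac{w{\left(Z{\left(A{\left(6,-2 \right)},-5 \right)},-31 \right)}}{18^{2}} = \frac{\sqrt{\left(-31\right)^{2} + 48^{2}}}{18^{2}} = \frac{\sqrt{961 + 2304}}{324} = \sqrt{3265} \cdot \frac{1}{324} = \frac{\sqrt{3265}}{324}$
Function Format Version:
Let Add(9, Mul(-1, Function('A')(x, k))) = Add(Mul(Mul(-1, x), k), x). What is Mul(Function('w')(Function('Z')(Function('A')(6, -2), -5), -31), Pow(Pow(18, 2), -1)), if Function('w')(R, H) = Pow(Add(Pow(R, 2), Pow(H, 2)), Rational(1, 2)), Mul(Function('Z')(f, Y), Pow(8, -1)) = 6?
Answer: Mul(Rational(1, 324), Pow(3265, Rational(1, 2))) ≈ 0.17636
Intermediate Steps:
Function('A')(x, k) = Add(9, Mul(-1, x), Mul(k, x)) (Function('A')(x, k) = Add(9, Mul(-1, Add(Mul(Mul(-1, x), k), x))) = Add(9, Mul(-1, Add(Mul(-1, k, x), x))) = Add(9, Mul(-1, Add(x, Mul(-1, k, x)))) = Add(9, Add(Mul(-1, x), Mul(k, x))) = Add(9, Mul(-1, x), Mul(k, x)))
Function('Z')(f, Y) = 48 (Function('Z')(f, Y) = Mul(8, 6) = 48)
Function('w')(R, H) = Pow(Add(Pow(H, 2), Pow(R, 2)), Rational(1, 2))
Mul(Function('w')(Function('Z')(Function('A')(6, -2), -5), -31), Pow(Pow(18, 2), -1)) = Mul(Pow(Add(Pow(-31, 2), Pow(48, 2)), Rational(1, 2)), Pow(Pow(18, 2), -1)) = Mul(Pow(Add(961, 2304), Rational(1, 2)), Pow(324, -1)) = Mul(Pow(3265, Rational(1, 2)), Rational(1, 324)) = Mul(Rational(1, 324), Pow(3265, Rational(1, 2)))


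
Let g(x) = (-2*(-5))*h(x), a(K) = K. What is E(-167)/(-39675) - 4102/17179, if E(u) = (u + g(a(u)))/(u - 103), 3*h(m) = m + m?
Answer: -5734388393/24003357750 ≈ -0.23890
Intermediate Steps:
h(m) = 2*m/3 (h(m) = (m + m)/3 = (2*m)/3 = 2*m/3)
g(x) = 20*x/3 (g(x) = (-2*(-5))*(2*x/3) = 10*(2*x/3) = 20*x/3)
E(u) = 23*u/(3*(-103 + u)) (E(u) = (u + 20*u/3)/(u - 103) = (23*u/3)/(-103 + u) = 23*u/(3*(-103 + u)))
E(-167)/(-39675) - 4102/17179 = ((23/3)*(-167)/(-103 - 167))/(-39675) - 4102/17179 = ((23/3)*(-167)/(-270))*(-1/39675) - 4102*1/17179 = ((23/3)*(-167)*(-1/270))*(-1/39675) - 4102/17179 = (3841/810)*(-1/39675) - 4102/17179 = -167/1397250 - 4102/17179 = -5734388393/24003357750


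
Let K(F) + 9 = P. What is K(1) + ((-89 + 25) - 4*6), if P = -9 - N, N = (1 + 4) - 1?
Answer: -110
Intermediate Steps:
N = 4 (N = 5 - 1 = 4)
P = -13 (P = -9 - 1*4 = -9 - 4 = -13)
K(F) = -22 (K(F) = -9 - 13 = -22)
K(1) + ((-89 + 25) - 4*6) = -22 + ((-89 + 25) - 4*6) = -22 + (-64 - 24) = -22 - 88 = -110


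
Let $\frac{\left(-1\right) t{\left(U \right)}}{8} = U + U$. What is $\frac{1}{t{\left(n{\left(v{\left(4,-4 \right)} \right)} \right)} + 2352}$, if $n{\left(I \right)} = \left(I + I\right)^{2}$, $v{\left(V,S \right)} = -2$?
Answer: $\frac{1}{2096} \approx 0.0004771$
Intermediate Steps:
$n{\left(I \right)} = 4 I^{2}$ ($n{\left(I \right)} = \left(2 I\right)^{2} = 4 I^{2}$)
$t{\left(U \right)} = - 16 U$ ($t{\left(U \right)} = - 8 \left(U + U\right) = - 8 \cdot 2 U = - 16 U$)
$\frac{1}{t{\left(n{\left(v{\left(4,-4 \right)} \right)} \right)} + 2352} = \frac{1}{- 16 \cdot 4 \left(-2\right)^{2} + 2352} = \frac{1}{- 16 \cdot 4 \cdot 4 + 2352} = \frac{1}{\left(-16\right) 16 + 2352} = \frac{1}{-256 + 2352} = \frac{1}{2096}$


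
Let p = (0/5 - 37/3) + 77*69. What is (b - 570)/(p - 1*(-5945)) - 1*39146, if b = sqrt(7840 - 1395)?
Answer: -1320670312/33737 + 3*sqrt(6445)/33737 ≈ -39146.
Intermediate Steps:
b = sqrt(6445) ≈ 80.281
p = 15902/3 (p = (0*(1/5) - 37*1/3) + 5313 = (0 - 37/3) + 5313 = -37/3 + 5313 = 15902/3 ≈ 5300.7)
(b - 570)/(p - 1*(-5945)) - 1*39146 = (sqrt(6445) - 570)/(15902/3 - 1*(-5945)) - 1*39146 = (-570 + sqrt(6445))/(15902/3 + 5945) - 39146 = (-570 + sqrt(6445))/(33737/3) - 39146 = (-570 + sqrt(6445))*(3/33737) - 39146 = (-1710/33737 + 3*sqrt(6445)/33737) - 39146 = -1320670312/33737 + 3*sqrt(6445)/33737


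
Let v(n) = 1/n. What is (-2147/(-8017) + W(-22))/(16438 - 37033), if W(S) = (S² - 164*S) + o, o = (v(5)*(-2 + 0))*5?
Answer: -10930559/55036705 ≈ -0.19860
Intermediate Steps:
o = -2 (o = ((-2 + 0)/5)*5 = ((⅕)*(-2))*5 = -⅖*5 = -2)
W(S) = -2 + S² - 164*S (W(S) = (S² - 164*S) - 2 = -2 + S² - 164*S)
(-2147/(-8017) + W(-22))/(16438 - 37033) = (-2147/(-8017) + (-2 + (-22)² - 164*(-22)))/(16438 - 37033) = (-2147*(-1/8017) + (-2 + 484 + 3608))/(-20595) = (2147/8017 + 4090)*(-1/20595) = (32791677/8017)*(-1/20595) = -10930559/55036705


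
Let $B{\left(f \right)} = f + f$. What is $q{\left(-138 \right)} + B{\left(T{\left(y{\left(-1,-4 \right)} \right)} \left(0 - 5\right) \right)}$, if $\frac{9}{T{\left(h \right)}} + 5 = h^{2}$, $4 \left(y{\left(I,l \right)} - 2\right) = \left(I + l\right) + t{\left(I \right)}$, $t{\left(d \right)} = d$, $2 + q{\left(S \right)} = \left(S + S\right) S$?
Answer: $\frac{723994}{19} \approx 38105.0$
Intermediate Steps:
$q{\left(S \right)} = -2 + 2 S^{2}$ ($q{\left(S \right)} = -2 + \left(S + S\right) S = -2 + 2 S S = -2 + 2 S^{2}$)
$y{\left(I,l \right)} = 2 + \frac{I}{2} + \frac{l}{4}$ ($y{\left(I,l \right)} = 2 + \frac{\left(I + l\right) + I}{4} = 2 + \frac{l + 2 I}{4} = 2 + \left(\frac{I}{2} + \frac{l}{4}\right) = 2 + \frac{I}{2} + \frac{l}{4}$)
$T{\left(h \right)} = \frac{9}{-5 + h^{2}}$
$B{\left(f \right)} = 2 f$
$q{\left(-138 \right)} + B{\left(T{\left(y{\left(-1,-4 \right)} \right)} \left(0 - 5\right) \right)} = \left(-2 + 2 \left(-138\right)^{2}\right) + 2 \frac{9}{-5 + \left(2 + \frac{1}{2} \left(-1\right) + \frac{1}{4} \left(-4\right)\right)^{2}} \left(0 - 5\right) = \left(-2 + 2 \cdot 19044\right) + 2 \frac{9}{-5 + \left(2 - \frac{1}{2} - 1\right)^{2}} \left(-5\right) = \left(-2 + 38088\right) + 2 \frac{9}{-5 + \left(\frac{1}{2}\right)^{2}} \left(-5\right) = 38086 + 2 \frac{9}{-5 + \frac{1}{4}} \left(-5\right) = 38086 + 2 \frac{9}{- \frac{19}{4}} \left(-5\right) = 38086 + 2 \cdot 9 \left(- \frac{4}{19}\right) \left(-5\right) = 38086 + 2 \left(\left(- \frac{36}{19}\right) \left(-5\right)\right) = 38086 + 2 \cdot \frac{180}{19} = 38086 + \frac{360}{19} = \frac{723994}{19}$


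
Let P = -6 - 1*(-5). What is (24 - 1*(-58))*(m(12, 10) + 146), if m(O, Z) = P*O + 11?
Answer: 11890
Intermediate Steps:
P = -1 (P = -6 + 5 = -1)
m(O, Z) = 11 - O (m(O, Z) = -O + 11 = 11 - O)
(24 - 1*(-58))*(m(12, 10) + 146) = (24 - 1*(-58))*((11 - 1*12) + 146) = (24 + 58)*((11 - 12) + 146) = 82*(-1 + 146) = 82*145 = 11890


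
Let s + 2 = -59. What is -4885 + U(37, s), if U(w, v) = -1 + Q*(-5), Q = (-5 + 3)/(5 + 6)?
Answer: -53736/11 ≈ -4885.1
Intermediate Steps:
Q = -2/11 ≈ -0.18182
s = -61 (s = -2 - 59 = -61)
U(w, v) = -1/11 (U(w, v) = -1 - 2/11*(-5) = -1 + 10/11 = -1/11)
-4885 + U(37, s) = -4885 - 1/11 = -53736/11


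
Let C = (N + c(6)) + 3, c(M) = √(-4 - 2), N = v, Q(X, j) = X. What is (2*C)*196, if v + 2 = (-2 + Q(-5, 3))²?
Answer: 19600 + 392*I*√6 ≈ 19600.0 + 960.2*I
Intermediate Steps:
v = 47 (v = -2 + (-2 - 5)² = -2 + (-7)² = -2 + 49 = 47)
N = 47
c(M) = I*√6 (c(M) = √(-6) = I*√6)
C = 50 + I*√6 (C = (47 + I*√6) + 3 = 50 + I*√6 ≈ 50.0 + 2.4495*I)
(2*C)*196 = (2*(50 + I*√6))*196 = (100 + 2*I*√6)*196 = 19600 + 392*I*√6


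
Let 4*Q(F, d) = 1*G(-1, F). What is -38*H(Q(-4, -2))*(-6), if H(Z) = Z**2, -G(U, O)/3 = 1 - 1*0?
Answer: 513/4 ≈ 128.25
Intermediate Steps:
G(U, O) = -3 (G(U, O) = -3*(1 - 1*0) = -3*(1 + 0) = -3*1 = -3)
Q(F, d) = -3/4 (Q(F, d) = (1*(-3))/4 = (1/4)*(-3) = -3/4)
-38*H(Q(-4, -2))*(-6) = -38*(-3/4)**2*(-6) = -38*9/16*(-6) = -171/8*(-6) = 513/4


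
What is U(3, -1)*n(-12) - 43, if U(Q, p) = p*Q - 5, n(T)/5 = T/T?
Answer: -83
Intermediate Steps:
n(T) = 5 (n(T) = 5*(T/T) = 5*1 = 5)
U(Q, p) = -5 + Q*p (U(Q, p) = Q*p - 5 = -5 + Q*p)
U(3, -1)*n(-12) - 43 = (-5 + 3*(-1))*5 - 43 = (-5 - 3)*5 - 43 = -8*5 - 43 = -40 - 43 = -83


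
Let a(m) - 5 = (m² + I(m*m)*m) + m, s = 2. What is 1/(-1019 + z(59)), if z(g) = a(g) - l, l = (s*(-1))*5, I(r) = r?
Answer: 1/207915 ≈ 4.8097e-6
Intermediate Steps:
l = -10 (l = (2*(-1))*5 = -2*5 = -10)
a(m) = 5 + m + m² + m³ (a(m) = 5 + ((m² + (m*m)*m) + m) = 5 + ((m² + m²*m) + m) = 5 + ((m² + m³) + m) = 5 + (m + m² + m³) = 5 + m + m² + m³)
z(g) = 15 + g + g² + g³ (z(g) = (5 + g + g² + g³) - 1*(-10) = (5 + g + g² + g³) + 10 = 15 + g + g² + g³)
1/(-1019 + z(59)) = 1/(-1019 + (15 + 59 + 59² + 59³)) = 1/(-1019 + (15 + 59 + 3481 + 205379)) = 1/(-1019 + 208934) = 1/207915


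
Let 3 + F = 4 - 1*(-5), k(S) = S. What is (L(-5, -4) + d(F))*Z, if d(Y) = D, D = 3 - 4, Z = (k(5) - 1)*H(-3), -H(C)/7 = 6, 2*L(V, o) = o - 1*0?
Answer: 504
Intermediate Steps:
L(V, o) = o/2 (L(V, o) = (o - 1*0)/2 = (o + 0)/2 = o/2)
H(C) = -42 (H(C) = -7*6 = -42)
F = 6 (F = -3 + (4 - 1*(-5)) = -3 + (4 + 5) = -3 + 9 = 6)
Z = -168 (Z = (5 - 1)*(-42) = 4*(-42) = -168)
D = -1
d(Y) = -1
(L(-5, -4) + d(F))*Z = ((½)*(-4) - 1)*(-168) = (-2 - 1)*(-168) = -3*(-168) = 504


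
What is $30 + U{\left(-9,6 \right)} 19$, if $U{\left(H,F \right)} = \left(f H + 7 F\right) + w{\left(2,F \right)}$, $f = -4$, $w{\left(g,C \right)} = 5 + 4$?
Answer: $1683$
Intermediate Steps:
$w{\left(g,C \right)} = 9$
$U{\left(H,F \right)} = 9 - 4 H + 7 F$ ($U{\left(H,F \right)} = \left(- 4 H + 7 F\right) + 9 = 9 - 4 H + 7 F$)
$30 + U{\left(-9,6 \right)} 19 = 30 + \left(9 - -36 + 7 \cdot 6\right) 19 = 30 + \left(9 + 36 + 42\right) 19 = 30 + 87 \cdot 19 = 30 + 1653 = 1683$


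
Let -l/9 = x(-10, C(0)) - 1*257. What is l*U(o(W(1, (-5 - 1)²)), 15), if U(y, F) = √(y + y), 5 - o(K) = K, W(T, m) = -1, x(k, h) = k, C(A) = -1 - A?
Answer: 4806*√3 ≈ 8324.2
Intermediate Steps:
o(K) = 5 - K
U(y, F) = √2*√y (U(y, F) = √(2*y) = √2*√y)
l = 2403 (l = -9*(-10 - 1*257) = -9*(-10 - 257) = -9*(-267) = 2403)
l*U(o(W(1, (-5 - 1)²)), 15) = 2403*(√2*√(5 - 1*(-1))) = 2403*(√2*√(5 + 1)) = 2403*(√2*√6) = 2403*(2*√3) = 4806*√3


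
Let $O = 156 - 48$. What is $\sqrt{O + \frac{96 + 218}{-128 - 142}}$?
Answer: $\frac{\sqrt{216345}}{45} \approx 10.336$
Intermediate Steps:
$O = 108$ ($O = 156 - 48 = 108$)
$\sqrt{O + \frac{96 + 218}{-128 - 142}} = \sqrt{108 + \frac{96 + 218}{-128 - 142}} = \sqrt{108 + \frac{314}{-270}} = \sqrt{108 + 314 \left(- \frac{1}{270}\right)} = \sqrt{108 - \frac{157}{135}} = \sqrt{\frac{14423}{135}} = \frac{\sqrt{216345}}{45}$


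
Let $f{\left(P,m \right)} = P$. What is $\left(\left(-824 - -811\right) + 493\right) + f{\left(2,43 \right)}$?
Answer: $482$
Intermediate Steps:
$\left(\left(-824 - -811\right) + 493\right) + f{\left(2,43 \right)} = \left(\left(-824 - -811\right) + 493\right) + 2 = \left(\left(-824 + 811\right) + 493\right) + 2 = \left(-13 + 493\right) + 2 = 480 + 2 = 482$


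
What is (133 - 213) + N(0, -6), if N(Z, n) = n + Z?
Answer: -86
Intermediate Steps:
N(Z, n) = Z + n
(133 - 213) + N(0, -6) = (133 - 213) + (0 - 6) = -80 - 6 = -86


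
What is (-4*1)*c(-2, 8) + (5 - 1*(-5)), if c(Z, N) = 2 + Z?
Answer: 10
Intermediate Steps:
(-4*1)*c(-2, 8) + (5 - 1*(-5)) = (-4*1)*(2 - 2) + (5 - 1*(-5)) = -4*0 + (5 + 5) = 0 + 10 = 10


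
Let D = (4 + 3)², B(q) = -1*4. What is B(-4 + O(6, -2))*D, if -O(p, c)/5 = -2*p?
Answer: -196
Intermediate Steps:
O(p, c) = 10*p (O(p, c) = -(-10)*p = 10*p)
B(q) = -4
D = 49 (D = 7² = 49)
B(-4 + O(6, -2))*D = -4*49 = -196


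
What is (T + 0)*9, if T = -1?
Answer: -9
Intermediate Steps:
(T + 0)*9 = (-1 + 0)*9 = -1*9 = -9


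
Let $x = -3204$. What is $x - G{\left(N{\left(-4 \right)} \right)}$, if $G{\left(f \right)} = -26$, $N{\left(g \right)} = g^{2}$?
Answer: $-3178$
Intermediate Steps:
$x - G{\left(N{\left(-4 \right)} \right)} = -3204 - -26 = -3204 + 26 = -3178$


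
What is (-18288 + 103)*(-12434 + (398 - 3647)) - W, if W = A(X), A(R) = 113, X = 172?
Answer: 285195242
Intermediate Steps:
W = 113
(-18288 + 103)*(-12434 + (398 - 3647)) - W = (-18288 + 103)*(-12434 + (398 - 3647)) - 1*113 = -18185*(-12434 - 3249) - 113 = -18185*(-15683) - 113 = 285195355 - 113 = 285195242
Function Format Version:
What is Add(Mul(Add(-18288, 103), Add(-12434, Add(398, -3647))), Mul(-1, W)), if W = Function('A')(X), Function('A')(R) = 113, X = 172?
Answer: 285195242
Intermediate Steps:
W = 113
Add(Mul(Add(-18288, 103), Add(-12434, Add(398, -3647))), Mul(-1, W)) = Add(Mul(Add(-18288, 103), Add(-12434, Add(398, -3647))), Mul(-1, 113)) = Add(Mul(-18185, Add(-12434, -3249)), -113) = Add(Mul(-18185, -15683), -113) = Add(285195355, -113) = 285195242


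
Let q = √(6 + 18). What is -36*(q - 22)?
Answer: 792 - 72*√6 ≈ 615.64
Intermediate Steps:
q = 2*√6 (q = √24 = 2*√6 ≈ 4.8990)
-36*(q - 22) = -36*(2*√6 - 22) = -36*(-22 + 2*√6) = 792 - 72*√6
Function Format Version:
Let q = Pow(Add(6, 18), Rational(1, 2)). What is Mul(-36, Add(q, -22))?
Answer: Add(792, Mul(-72, Pow(6, Rational(1, 2)))) ≈ 615.64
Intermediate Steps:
q = Mul(2, Pow(6, Rational(1, 2))) (q = Pow(24, Rational(1, 2)) = Mul(2, Pow(6, Rational(1, 2))) ≈ 4.8990)
Mul(-36, Add(q, -22)) = Mul(-36, Add(Mul(2, Pow(6, Rational(1, 2))), -22)) = Mul(-36, Add(-22, Mul(2, Pow(6, Rational(1, 2))))) = Add(792, Mul(-72, Pow(6, Rational(1, 2))))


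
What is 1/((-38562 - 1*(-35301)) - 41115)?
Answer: -1/44376 ≈ -2.2535e-5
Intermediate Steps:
1/((-38562 - 1*(-35301)) - 41115) = 1/((-38562 + 35301) - 41115) = 1/(-3261 - 41115) = 1/(-44376) = -1/44376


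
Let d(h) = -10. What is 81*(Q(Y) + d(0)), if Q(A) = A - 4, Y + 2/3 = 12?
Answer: -216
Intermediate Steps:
Y = 34/3 (Y = -2/3 + 12 = 34/3 ≈ 11.333)
Q(A) = -4 + A
81*(Q(Y) + d(0)) = 81*((-4 + 34/3) - 10) = 81*(22/3 - 10) = 81*(-8/3) = -216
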